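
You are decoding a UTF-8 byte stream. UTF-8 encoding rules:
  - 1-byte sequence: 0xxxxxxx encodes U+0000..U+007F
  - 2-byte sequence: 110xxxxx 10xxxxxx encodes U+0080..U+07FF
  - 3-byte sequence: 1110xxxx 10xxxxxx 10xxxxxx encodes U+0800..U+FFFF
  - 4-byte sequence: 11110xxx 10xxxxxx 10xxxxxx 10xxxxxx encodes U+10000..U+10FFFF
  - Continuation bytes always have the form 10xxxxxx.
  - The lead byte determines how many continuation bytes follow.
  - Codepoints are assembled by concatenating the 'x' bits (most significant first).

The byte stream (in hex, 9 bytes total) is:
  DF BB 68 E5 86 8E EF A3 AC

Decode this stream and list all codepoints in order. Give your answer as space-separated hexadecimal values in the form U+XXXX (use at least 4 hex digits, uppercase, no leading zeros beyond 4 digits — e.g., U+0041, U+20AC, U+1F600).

Answer: U+07FB U+0068 U+518E U+F8EC

Derivation:
Byte[0]=DF: 2-byte lead, need 1 cont bytes. acc=0x1F
Byte[1]=BB: continuation. acc=(acc<<6)|0x3B=0x7FB
Completed: cp=U+07FB (starts at byte 0)
Byte[2]=68: 1-byte ASCII. cp=U+0068
Byte[3]=E5: 3-byte lead, need 2 cont bytes. acc=0x5
Byte[4]=86: continuation. acc=(acc<<6)|0x06=0x146
Byte[5]=8E: continuation. acc=(acc<<6)|0x0E=0x518E
Completed: cp=U+518E (starts at byte 3)
Byte[6]=EF: 3-byte lead, need 2 cont bytes. acc=0xF
Byte[7]=A3: continuation. acc=(acc<<6)|0x23=0x3E3
Byte[8]=AC: continuation. acc=(acc<<6)|0x2C=0xF8EC
Completed: cp=U+F8EC (starts at byte 6)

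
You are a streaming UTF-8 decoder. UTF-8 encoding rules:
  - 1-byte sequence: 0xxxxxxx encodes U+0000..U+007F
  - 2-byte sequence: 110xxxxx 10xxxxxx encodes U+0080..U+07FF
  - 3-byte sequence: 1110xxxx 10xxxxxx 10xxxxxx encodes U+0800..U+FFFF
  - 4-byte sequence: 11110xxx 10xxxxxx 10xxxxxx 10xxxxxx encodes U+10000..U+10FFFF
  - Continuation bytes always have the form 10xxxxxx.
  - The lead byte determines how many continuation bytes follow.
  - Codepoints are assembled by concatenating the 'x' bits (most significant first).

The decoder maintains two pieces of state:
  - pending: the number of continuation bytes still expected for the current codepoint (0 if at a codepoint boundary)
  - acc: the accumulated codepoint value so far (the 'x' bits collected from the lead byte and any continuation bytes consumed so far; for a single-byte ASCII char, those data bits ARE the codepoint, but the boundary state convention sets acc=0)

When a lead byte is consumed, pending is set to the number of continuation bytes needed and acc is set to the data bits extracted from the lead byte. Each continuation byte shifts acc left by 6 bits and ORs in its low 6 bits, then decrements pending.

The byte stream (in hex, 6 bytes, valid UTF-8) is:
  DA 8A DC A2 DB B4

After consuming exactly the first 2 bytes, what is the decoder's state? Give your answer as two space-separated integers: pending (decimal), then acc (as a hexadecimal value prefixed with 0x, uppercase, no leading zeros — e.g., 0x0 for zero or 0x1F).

Byte[0]=DA: 2-byte lead. pending=1, acc=0x1A
Byte[1]=8A: continuation. acc=(acc<<6)|0x0A=0x68A, pending=0

Answer: 0 0x68A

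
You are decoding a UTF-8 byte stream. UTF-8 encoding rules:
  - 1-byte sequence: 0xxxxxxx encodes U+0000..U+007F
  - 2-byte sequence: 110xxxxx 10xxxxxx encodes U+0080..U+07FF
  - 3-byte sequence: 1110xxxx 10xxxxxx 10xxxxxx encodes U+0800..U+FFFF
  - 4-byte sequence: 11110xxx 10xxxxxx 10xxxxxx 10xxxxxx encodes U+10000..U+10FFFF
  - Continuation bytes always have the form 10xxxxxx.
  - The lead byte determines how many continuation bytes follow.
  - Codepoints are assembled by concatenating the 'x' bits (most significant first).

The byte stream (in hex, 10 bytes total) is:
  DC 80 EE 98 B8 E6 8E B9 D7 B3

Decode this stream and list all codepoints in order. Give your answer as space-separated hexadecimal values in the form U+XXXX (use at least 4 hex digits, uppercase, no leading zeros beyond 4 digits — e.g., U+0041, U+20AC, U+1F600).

Byte[0]=DC: 2-byte lead, need 1 cont bytes. acc=0x1C
Byte[1]=80: continuation. acc=(acc<<6)|0x00=0x700
Completed: cp=U+0700 (starts at byte 0)
Byte[2]=EE: 3-byte lead, need 2 cont bytes. acc=0xE
Byte[3]=98: continuation. acc=(acc<<6)|0x18=0x398
Byte[4]=B8: continuation. acc=(acc<<6)|0x38=0xE638
Completed: cp=U+E638 (starts at byte 2)
Byte[5]=E6: 3-byte lead, need 2 cont bytes. acc=0x6
Byte[6]=8E: continuation. acc=(acc<<6)|0x0E=0x18E
Byte[7]=B9: continuation. acc=(acc<<6)|0x39=0x63B9
Completed: cp=U+63B9 (starts at byte 5)
Byte[8]=D7: 2-byte lead, need 1 cont bytes. acc=0x17
Byte[9]=B3: continuation. acc=(acc<<6)|0x33=0x5F3
Completed: cp=U+05F3 (starts at byte 8)

Answer: U+0700 U+E638 U+63B9 U+05F3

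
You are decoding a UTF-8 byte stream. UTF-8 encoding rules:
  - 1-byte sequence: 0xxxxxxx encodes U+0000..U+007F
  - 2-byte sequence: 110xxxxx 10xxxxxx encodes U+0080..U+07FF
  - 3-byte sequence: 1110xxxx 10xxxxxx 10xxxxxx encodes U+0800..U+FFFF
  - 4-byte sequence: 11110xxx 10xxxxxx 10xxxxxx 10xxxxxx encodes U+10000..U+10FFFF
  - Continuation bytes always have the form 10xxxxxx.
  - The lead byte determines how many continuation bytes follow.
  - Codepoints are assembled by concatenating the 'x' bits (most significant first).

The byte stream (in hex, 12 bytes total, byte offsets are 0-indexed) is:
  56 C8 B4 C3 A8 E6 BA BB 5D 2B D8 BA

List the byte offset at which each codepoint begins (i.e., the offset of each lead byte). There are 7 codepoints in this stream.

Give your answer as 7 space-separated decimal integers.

Answer: 0 1 3 5 8 9 10

Derivation:
Byte[0]=56: 1-byte ASCII. cp=U+0056
Byte[1]=C8: 2-byte lead, need 1 cont bytes. acc=0x8
Byte[2]=B4: continuation. acc=(acc<<6)|0x34=0x234
Completed: cp=U+0234 (starts at byte 1)
Byte[3]=C3: 2-byte lead, need 1 cont bytes. acc=0x3
Byte[4]=A8: continuation. acc=(acc<<6)|0x28=0xE8
Completed: cp=U+00E8 (starts at byte 3)
Byte[5]=E6: 3-byte lead, need 2 cont bytes. acc=0x6
Byte[6]=BA: continuation. acc=(acc<<6)|0x3A=0x1BA
Byte[7]=BB: continuation. acc=(acc<<6)|0x3B=0x6EBB
Completed: cp=U+6EBB (starts at byte 5)
Byte[8]=5D: 1-byte ASCII. cp=U+005D
Byte[9]=2B: 1-byte ASCII. cp=U+002B
Byte[10]=D8: 2-byte lead, need 1 cont bytes. acc=0x18
Byte[11]=BA: continuation. acc=(acc<<6)|0x3A=0x63A
Completed: cp=U+063A (starts at byte 10)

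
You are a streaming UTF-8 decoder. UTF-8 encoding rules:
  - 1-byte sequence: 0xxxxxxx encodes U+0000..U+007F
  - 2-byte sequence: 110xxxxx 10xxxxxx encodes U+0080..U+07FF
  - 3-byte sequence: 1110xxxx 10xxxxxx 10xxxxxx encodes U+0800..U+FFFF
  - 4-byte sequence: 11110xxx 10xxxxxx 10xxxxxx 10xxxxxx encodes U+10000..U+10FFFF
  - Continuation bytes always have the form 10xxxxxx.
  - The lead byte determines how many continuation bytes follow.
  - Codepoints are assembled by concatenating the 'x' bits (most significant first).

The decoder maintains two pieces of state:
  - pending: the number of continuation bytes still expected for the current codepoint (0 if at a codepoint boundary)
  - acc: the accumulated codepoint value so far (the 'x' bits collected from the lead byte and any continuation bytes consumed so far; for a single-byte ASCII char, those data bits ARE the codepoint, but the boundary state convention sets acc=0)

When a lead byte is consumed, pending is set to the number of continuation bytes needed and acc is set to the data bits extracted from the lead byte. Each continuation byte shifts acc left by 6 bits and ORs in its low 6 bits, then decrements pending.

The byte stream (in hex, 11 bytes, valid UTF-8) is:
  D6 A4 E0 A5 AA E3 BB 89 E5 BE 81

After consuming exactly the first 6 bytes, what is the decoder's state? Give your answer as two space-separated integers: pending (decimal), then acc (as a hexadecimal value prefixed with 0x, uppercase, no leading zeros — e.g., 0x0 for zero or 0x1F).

Answer: 2 0x3

Derivation:
Byte[0]=D6: 2-byte lead. pending=1, acc=0x16
Byte[1]=A4: continuation. acc=(acc<<6)|0x24=0x5A4, pending=0
Byte[2]=E0: 3-byte lead. pending=2, acc=0x0
Byte[3]=A5: continuation. acc=(acc<<6)|0x25=0x25, pending=1
Byte[4]=AA: continuation. acc=(acc<<6)|0x2A=0x96A, pending=0
Byte[5]=E3: 3-byte lead. pending=2, acc=0x3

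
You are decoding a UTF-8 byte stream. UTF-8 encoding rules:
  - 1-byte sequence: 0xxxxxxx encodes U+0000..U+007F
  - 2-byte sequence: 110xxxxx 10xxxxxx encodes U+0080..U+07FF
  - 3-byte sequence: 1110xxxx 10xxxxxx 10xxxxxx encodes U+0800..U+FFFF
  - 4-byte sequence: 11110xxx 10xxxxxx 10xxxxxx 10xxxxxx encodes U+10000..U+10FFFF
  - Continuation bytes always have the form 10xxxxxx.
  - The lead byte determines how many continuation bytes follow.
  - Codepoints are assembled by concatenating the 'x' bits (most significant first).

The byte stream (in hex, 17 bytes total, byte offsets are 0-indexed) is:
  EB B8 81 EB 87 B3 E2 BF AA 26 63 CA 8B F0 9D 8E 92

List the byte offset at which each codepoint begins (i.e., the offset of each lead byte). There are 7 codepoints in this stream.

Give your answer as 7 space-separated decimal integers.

Answer: 0 3 6 9 10 11 13

Derivation:
Byte[0]=EB: 3-byte lead, need 2 cont bytes. acc=0xB
Byte[1]=B8: continuation. acc=(acc<<6)|0x38=0x2F8
Byte[2]=81: continuation. acc=(acc<<6)|0x01=0xBE01
Completed: cp=U+BE01 (starts at byte 0)
Byte[3]=EB: 3-byte lead, need 2 cont bytes. acc=0xB
Byte[4]=87: continuation. acc=(acc<<6)|0x07=0x2C7
Byte[5]=B3: continuation. acc=(acc<<6)|0x33=0xB1F3
Completed: cp=U+B1F3 (starts at byte 3)
Byte[6]=E2: 3-byte lead, need 2 cont bytes. acc=0x2
Byte[7]=BF: continuation. acc=(acc<<6)|0x3F=0xBF
Byte[8]=AA: continuation. acc=(acc<<6)|0x2A=0x2FEA
Completed: cp=U+2FEA (starts at byte 6)
Byte[9]=26: 1-byte ASCII. cp=U+0026
Byte[10]=63: 1-byte ASCII. cp=U+0063
Byte[11]=CA: 2-byte lead, need 1 cont bytes. acc=0xA
Byte[12]=8B: continuation. acc=(acc<<6)|0x0B=0x28B
Completed: cp=U+028B (starts at byte 11)
Byte[13]=F0: 4-byte lead, need 3 cont bytes. acc=0x0
Byte[14]=9D: continuation. acc=(acc<<6)|0x1D=0x1D
Byte[15]=8E: continuation. acc=(acc<<6)|0x0E=0x74E
Byte[16]=92: continuation. acc=(acc<<6)|0x12=0x1D392
Completed: cp=U+1D392 (starts at byte 13)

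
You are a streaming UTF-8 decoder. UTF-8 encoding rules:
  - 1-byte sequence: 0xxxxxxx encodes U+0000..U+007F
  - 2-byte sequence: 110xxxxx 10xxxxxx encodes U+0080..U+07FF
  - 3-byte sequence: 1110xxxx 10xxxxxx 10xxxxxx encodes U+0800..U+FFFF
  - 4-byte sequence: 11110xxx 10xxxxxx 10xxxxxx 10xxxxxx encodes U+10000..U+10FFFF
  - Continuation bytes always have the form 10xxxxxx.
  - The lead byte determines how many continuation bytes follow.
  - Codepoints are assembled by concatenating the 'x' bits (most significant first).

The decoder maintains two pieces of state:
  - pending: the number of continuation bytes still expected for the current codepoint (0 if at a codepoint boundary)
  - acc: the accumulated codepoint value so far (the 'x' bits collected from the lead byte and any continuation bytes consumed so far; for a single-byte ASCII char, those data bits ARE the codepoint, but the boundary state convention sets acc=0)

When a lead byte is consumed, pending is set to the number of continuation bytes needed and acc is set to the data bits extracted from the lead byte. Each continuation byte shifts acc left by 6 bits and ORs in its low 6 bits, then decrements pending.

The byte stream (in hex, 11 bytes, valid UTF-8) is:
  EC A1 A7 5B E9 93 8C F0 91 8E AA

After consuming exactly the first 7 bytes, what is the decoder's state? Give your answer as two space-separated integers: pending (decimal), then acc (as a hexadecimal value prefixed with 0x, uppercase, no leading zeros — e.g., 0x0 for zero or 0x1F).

Byte[0]=EC: 3-byte lead. pending=2, acc=0xC
Byte[1]=A1: continuation. acc=(acc<<6)|0x21=0x321, pending=1
Byte[2]=A7: continuation. acc=(acc<<6)|0x27=0xC867, pending=0
Byte[3]=5B: 1-byte. pending=0, acc=0x0
Byte[4]=E9: 3-byte lead. pending=2, acc=0x9
Byte[5]=93: continuation. acc=(acc<<6)|0x13=0x253, pending=1
Byte[6]=8C: continuation. acc=(acc<<6)|0x0C=0x94CC, pending=0

Answer: 0 0x94CC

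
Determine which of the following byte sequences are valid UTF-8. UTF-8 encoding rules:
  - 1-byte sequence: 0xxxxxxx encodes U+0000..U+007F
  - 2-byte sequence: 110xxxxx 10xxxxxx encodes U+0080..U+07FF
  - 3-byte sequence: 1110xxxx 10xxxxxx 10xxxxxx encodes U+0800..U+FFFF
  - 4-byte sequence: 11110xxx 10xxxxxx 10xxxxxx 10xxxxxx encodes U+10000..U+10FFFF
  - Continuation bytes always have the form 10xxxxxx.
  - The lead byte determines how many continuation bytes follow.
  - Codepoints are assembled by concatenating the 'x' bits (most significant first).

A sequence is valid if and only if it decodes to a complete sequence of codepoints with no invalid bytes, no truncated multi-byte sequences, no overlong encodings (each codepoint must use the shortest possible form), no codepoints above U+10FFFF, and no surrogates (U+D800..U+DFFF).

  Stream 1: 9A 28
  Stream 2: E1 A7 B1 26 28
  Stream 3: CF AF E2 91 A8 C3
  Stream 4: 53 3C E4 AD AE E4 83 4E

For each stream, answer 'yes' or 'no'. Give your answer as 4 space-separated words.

Answer: no yes no no

Derivation:
Stream 1: error at byte offset 0. INVALID
Stream 2: decodes cleanly. VALID
Stream 3: error at byte offset 6. INVALID
Stream 4: error at byte offset 7. INVALID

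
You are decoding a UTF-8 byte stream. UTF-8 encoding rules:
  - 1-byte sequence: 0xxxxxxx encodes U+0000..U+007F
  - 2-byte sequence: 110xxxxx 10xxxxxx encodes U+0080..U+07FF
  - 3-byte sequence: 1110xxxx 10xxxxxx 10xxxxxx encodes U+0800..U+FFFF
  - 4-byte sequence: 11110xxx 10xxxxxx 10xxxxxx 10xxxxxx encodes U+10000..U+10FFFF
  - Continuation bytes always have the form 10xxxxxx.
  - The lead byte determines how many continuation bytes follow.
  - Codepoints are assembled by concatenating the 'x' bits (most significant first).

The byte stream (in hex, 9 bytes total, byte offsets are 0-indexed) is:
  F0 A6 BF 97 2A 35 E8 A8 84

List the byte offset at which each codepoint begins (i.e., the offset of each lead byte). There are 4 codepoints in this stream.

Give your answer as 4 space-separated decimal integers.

Byte[0]=F0: 4-byte lead, need 3 cont bytes. acc=0x0
Byte[1]=A6: continuation. acc=(acc<<6)|0x26=0x26
Byte[2]=BF: continuation. acc=(acc<<6)|0x3F=0x9BF
Byte[3]=97: continuation. acc=(acc<<6)|0x17=0x26FD7
Completed: cp=U+26FD7 (starts at byte 0)
Byte[4]=2A: 1-byte ASCII. cp=U+002A
Byte[5]=35: 1-byte ASCII. cp=U+0035
Byte[6]=E8: 3-byte lead, need 2 cont bytes. acc=0x8
Byte[7]=A8: continuation. acc=(acc<<6)|0x28=0x228
Byte[8]=84: continuation. acc=(acc<<6)|0x04=0x8A04
Completed: cp=U+8A04 (starts at byte 6)

Answer: 0 4 5 6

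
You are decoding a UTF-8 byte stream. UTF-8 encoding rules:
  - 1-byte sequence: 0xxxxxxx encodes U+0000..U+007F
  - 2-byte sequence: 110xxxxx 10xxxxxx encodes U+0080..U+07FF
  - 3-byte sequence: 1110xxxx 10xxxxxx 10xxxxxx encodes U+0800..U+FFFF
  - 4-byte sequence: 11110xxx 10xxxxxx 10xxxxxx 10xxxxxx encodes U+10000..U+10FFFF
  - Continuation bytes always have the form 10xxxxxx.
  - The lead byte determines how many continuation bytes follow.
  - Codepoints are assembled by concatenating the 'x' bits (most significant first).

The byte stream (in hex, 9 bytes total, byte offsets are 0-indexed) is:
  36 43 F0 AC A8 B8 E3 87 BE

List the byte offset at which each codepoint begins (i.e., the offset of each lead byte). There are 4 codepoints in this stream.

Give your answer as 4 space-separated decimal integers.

Byte[0]=36: 1-byte ASCII. cp=U+0036
Byte[1]=43: 1-byte ASCII. cp=U+0043
Byte[2]=F0: 4-byte lead, need 3 cont bytes. acc=0x0
Byte[3]=AC: continuation. acc=(acc<<6)|0x2C=0x2C
Byte[4]=A8: continuation. acc=(acc<<6)|0x28=0xB28
Byte[5]=B8: continuation. acc=(acc<<6)|0x38=0x2CA38
Completed: cp=U+2CA38 (starts at byte 2)
Byte[6]=E3: 3-byte lead, need 2 cont bytes. acc=0x3
Byte[7]=87: continuation. acc=(acc<<6)|0x07=0xC7
Byte[8]=BE: continuation. acc=(acc<<6)|0x3E=0x31FE
Completed: cp=U+31FE (starts at byte 6)

Answer: 0 1 2 6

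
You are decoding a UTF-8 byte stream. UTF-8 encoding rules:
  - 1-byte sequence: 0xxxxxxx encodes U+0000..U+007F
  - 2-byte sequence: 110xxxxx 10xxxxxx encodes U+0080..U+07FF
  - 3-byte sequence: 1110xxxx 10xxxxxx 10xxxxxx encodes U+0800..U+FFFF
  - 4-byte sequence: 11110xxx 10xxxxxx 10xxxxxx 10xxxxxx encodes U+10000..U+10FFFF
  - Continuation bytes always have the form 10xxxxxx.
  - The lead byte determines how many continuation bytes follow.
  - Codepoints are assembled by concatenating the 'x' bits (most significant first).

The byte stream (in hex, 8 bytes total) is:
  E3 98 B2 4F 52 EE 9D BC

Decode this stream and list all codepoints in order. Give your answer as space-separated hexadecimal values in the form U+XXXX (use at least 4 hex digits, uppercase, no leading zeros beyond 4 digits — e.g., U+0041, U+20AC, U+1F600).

Answer: U+3632 U+004F U+0052 U+E77C

Derivation:
Byte[0]=E3: 3-byte lead, need 2 cont bytes. acc=0x3
Byte[1]=98: continuation. acc=(acc<<6)|0x18=0xD8
Byte[2]=B2: continuation. acc=(acc<<6)|0x32=0x3632
Completed: cp=U+3632 (starts at byte 0)
Byte[3]=4F: 1-byte ASCII. cp=U+004F
Byte[4]=52: 1-byte ASCII. cp=U+0052
Byte[5]=EE: 3-byte lead, need 2 cont bytes. acc=0xE
Byte[6]=9D: continuation. acc=(acc<<6)|0x1D=0x39D
Byte[7]=BC: continuation. acc=(acc<<6)|0x3C=0xE77C
Completed: cp=U+E77C (starts at byte 5)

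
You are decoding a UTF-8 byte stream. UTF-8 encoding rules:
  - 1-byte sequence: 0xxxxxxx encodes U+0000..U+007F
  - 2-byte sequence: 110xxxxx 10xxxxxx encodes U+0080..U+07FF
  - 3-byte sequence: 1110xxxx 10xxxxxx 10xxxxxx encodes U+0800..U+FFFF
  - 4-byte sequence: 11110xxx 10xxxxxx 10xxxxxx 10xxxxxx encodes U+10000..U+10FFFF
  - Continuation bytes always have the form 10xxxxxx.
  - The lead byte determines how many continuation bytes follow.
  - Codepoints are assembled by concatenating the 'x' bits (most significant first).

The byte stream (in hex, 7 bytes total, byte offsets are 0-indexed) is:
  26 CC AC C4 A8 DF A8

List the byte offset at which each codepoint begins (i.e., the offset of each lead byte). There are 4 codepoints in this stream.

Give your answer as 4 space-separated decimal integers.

Byte[0]=26: 1-byte ASCII. cp=U+0026
Byte[1]=CC: 2-byte lead, need 1 cont bytes. acc=0xC
Byte[2]=AC: continuation. acc=(acc<<6)|0x2C=0x32C
Completed: cp=U+032C (starts at byte 1)
Byte[3]=C4: 2-byte lead, need 1 cont bytes. acc=0x4
Byte[4]=A8: continuation. acc=(acc<<6)|0x28=0x128
Completed: cp=U+0128 (starts at byte 3)
Byte[5]=DF: 2-byte lead, need 1 cont bytes. acc=0x1F
Byte[6]=A8: continuation. acc=(acc<<6)|0x28=0x7E8
Completed: cp=U+07E8 (starts at byte 5)

Answer: 0 1 3 5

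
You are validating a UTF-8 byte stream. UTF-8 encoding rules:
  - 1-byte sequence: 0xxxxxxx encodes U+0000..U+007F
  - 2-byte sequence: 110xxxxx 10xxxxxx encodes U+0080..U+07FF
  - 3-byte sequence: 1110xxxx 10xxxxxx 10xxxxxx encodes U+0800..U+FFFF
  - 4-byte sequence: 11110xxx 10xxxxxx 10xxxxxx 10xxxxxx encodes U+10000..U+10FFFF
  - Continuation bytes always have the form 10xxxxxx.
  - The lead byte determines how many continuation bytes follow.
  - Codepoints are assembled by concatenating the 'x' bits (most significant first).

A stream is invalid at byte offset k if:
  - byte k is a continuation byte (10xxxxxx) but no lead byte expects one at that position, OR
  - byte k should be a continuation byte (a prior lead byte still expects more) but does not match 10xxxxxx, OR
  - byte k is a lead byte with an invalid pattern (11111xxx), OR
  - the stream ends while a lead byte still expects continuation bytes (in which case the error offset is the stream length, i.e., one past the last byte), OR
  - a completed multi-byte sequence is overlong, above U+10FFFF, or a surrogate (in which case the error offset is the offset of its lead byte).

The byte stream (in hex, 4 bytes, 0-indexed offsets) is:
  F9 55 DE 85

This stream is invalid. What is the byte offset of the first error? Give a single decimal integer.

Byte[0]=F9: INVALID lead byte (not 0xxx/110x/1110/11110)

Answer: 0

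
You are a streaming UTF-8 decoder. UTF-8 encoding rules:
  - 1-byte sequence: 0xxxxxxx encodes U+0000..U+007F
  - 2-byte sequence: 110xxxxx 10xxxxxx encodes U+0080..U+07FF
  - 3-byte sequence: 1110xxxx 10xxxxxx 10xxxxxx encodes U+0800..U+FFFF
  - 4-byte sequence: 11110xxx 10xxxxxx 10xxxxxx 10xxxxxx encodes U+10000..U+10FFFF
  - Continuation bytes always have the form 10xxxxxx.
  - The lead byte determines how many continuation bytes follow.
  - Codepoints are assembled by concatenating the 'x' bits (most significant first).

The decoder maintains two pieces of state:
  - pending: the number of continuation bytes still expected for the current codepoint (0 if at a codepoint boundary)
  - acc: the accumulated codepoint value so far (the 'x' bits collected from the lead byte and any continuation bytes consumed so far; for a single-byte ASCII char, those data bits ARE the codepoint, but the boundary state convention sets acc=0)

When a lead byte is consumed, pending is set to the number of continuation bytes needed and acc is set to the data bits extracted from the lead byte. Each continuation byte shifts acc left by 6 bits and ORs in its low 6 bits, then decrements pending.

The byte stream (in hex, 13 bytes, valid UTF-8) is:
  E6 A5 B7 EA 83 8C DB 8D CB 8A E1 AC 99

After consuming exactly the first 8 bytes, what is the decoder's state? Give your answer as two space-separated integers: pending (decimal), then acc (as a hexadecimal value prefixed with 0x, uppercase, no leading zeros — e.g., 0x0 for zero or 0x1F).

Answer: 0 0x6CD

Derivation:
Byte[0]=E6: 3-byte lead. pending=2, acc=0x6
Byte[1]=A5: continuation. acc=(acc<<6)|0x25=0x1A5, pending=1
Byte[2]=B7: continuation. acc=(acc<<6)|0x37=0x6977, pending=0
Byte[3]=EA: 3-byte lead. pending=2, acc=0xA
Byte[4]=83: continuation. acc=(acc<<6)|0x03=0x283, pending=1
Byte[5]=8C: continuation. acc=(acc<<6)|0x0C=0xA0CC, pending=0
Byte[6]=DB: 2-byte lead. pending=1, acc=0x1B
Byte[7]=8D: continuation. acc=(acc<<6)|0x0D=0x6CD, pending=0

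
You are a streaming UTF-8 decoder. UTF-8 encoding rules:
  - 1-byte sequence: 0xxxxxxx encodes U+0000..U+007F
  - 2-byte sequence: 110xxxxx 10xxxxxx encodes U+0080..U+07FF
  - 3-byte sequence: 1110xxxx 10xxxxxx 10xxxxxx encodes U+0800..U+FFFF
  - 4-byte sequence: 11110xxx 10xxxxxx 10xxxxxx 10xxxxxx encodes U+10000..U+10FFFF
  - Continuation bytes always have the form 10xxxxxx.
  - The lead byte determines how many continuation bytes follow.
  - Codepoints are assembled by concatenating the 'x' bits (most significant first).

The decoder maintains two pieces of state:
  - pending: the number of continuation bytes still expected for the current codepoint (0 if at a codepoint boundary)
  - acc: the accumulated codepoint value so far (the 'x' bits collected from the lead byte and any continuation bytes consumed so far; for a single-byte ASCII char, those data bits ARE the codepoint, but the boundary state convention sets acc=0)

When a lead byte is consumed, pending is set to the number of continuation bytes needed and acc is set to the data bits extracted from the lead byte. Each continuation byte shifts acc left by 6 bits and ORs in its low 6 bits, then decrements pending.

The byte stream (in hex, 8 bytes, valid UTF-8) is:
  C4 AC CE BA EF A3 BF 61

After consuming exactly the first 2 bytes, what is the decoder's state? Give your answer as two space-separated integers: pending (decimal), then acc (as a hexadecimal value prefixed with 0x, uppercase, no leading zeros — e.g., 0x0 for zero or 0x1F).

Byte[0]=C4: 2-byte lead. pending=1, acc=0x4
Byte[1]=AC: continuation. acc=(acc<<6)|0x2C=0x12C, pending=0

Answer: 0 0x12C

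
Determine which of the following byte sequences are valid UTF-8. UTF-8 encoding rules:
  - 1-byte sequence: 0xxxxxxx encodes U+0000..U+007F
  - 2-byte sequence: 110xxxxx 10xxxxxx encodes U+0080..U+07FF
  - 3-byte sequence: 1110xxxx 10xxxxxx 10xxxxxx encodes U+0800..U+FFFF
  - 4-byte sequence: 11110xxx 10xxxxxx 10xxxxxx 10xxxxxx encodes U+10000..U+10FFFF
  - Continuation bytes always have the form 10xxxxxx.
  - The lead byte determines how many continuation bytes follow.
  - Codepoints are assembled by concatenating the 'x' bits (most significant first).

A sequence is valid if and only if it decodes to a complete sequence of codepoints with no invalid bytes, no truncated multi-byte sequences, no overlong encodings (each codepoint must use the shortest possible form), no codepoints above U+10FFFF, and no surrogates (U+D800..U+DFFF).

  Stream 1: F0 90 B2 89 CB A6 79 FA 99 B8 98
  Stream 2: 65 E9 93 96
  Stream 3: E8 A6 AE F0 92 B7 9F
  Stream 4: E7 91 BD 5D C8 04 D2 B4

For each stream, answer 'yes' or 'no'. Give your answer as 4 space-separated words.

Answer: no yes yes no

Derivation:
Stream 1: error at byte offset 7. INVALID
Stream 2: decodes cleanly. VALID
Stream 3: decodes cleanly. VALID
Stream 4: error at byte offset 5. INVALID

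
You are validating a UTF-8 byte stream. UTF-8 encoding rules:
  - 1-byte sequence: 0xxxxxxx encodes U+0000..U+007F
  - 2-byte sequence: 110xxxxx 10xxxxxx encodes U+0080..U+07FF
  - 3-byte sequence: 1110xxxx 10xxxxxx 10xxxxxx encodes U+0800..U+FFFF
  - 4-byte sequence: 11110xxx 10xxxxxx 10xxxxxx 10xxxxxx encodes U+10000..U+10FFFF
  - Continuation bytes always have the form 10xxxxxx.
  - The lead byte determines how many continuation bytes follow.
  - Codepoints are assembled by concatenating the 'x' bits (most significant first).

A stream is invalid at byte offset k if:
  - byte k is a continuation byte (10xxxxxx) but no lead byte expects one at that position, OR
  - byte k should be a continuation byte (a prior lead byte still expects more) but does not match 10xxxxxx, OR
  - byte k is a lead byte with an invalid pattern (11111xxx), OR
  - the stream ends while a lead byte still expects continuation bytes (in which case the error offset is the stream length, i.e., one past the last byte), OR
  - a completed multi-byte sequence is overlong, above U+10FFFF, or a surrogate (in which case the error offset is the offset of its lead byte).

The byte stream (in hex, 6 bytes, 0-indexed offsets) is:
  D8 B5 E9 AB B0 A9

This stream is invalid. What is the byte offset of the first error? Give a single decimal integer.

Answer: 5

Derivation:
Byte[0]=D8: 2-byte lead, need 1 cont bytes. acc=0x18
Byte[1]=B5: continuation. acc=(acc<<6)|0x35=0x635
Completed: cp=U+0635 (starts at byte 0)
Byte[2]=E9: 3-byte lead, need 2 cont bytes. acc=0x9
Byte[3]=AB: continuation. acc=(acc<<6)|0x2B=0x26B
Byte[4]=B0: continuation. acc=(acc<<6)|0x30=0x9AF0
Completed: cp=U+9AF0 (starts at byte 2)
Byte[5]=A9: INVALID lead byte (not 0xxx/110x/1110/11110)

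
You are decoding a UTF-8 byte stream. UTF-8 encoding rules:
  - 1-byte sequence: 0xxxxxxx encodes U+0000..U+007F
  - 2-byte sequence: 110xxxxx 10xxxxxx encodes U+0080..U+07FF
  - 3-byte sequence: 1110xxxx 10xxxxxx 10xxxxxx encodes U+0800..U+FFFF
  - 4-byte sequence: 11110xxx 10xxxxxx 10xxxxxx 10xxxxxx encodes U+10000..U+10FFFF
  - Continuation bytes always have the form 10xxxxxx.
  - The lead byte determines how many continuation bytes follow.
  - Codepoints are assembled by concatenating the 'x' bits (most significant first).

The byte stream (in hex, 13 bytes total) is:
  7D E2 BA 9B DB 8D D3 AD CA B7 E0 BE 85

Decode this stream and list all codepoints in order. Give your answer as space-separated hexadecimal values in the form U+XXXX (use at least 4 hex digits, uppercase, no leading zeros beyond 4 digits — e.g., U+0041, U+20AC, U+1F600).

Answer: U+007D U+2E9B U+06CD U+04ED U+02B7 U+0F85

Derivation:
Byte[0]=7D: 1-byte ASCII. cp=U+007D
Byte[1]=E2: 3-byte lead, need 2 cont bytes. acc=0x2
Byte[2]=BA: continuation. acc=(acc<<6)|0x3A=0xBA
Byte[3]=9B: continuation. acc=(acc<<6)|0x1B=0x2E9B
Completed: cp=U+2E9B (starts at byte 1)
Byte[4]=DB: 2-byte lead, need 1 cont bytes. acc=0x1B
Byte[5]=8D: continuation. acc=(acc<<6)|0x0D=0x6CD
Completed: cp=U+06CD (starts at byte 4)
Byte[6]=D3: 2-byte lead, need 1 cont bytes. acc=0x13
Byte[7]=AD: continuation. acc=(acc<<6)|0x2D=0x4ED
Completed: cp=U+04ED (starts at byte 6)
Byte[8]=CA: 2-byte lead, need 1 cont bytes. acc=0xA
Byte[9]=B7: continuation. acc=(acc<<6)|0x37=0x2B7
Completed: cp=U+02B7 (starts at byte 8)
Byte[10]=E0: 3-byte lead, need 2 cont bytes. acc=0x0
Byte[11]=BE: continuation. acc=(acc<<6)|0x3E=0x3E
Byte[12]=85: continuation. acc=(acc<<6)|0x05=0xF85
Completed: cp=U+0F85 (starts at byte 10)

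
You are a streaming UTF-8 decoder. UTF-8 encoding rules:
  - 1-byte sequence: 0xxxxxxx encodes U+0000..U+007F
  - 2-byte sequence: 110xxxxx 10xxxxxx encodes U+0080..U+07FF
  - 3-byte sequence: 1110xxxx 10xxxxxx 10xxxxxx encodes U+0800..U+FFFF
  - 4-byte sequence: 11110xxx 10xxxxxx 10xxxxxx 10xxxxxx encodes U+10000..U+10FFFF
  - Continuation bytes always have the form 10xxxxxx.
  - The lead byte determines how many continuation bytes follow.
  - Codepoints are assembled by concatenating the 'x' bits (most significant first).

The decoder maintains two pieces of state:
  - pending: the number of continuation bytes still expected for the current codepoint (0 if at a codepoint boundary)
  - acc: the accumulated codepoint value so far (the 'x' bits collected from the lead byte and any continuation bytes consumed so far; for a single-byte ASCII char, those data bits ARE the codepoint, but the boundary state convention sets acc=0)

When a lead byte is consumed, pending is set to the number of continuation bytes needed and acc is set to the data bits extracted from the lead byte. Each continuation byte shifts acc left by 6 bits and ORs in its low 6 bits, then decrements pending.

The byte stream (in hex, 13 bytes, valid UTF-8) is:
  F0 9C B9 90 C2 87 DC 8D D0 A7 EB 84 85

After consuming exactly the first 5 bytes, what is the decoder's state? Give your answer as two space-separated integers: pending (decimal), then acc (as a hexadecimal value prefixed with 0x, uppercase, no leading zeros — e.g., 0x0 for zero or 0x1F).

Answer: 1 0x2

Derivation:
Byte[0]=F0: 4-byte lead. pending=3, acc=0x0
Byte[1]=9C: continuation. acc=(acc<<6)|0x1C=0x1C, pending=2
Byte[2]=B9: continuation. acc=(acc<<6)|0x39=0x739, pending=1
Byte[3]=90: continuation. acc=(acc<<6)|0x10=0x1CE50, pending=0
Byte[4]=C2: 2-byte lead. pending=1, acc=0x2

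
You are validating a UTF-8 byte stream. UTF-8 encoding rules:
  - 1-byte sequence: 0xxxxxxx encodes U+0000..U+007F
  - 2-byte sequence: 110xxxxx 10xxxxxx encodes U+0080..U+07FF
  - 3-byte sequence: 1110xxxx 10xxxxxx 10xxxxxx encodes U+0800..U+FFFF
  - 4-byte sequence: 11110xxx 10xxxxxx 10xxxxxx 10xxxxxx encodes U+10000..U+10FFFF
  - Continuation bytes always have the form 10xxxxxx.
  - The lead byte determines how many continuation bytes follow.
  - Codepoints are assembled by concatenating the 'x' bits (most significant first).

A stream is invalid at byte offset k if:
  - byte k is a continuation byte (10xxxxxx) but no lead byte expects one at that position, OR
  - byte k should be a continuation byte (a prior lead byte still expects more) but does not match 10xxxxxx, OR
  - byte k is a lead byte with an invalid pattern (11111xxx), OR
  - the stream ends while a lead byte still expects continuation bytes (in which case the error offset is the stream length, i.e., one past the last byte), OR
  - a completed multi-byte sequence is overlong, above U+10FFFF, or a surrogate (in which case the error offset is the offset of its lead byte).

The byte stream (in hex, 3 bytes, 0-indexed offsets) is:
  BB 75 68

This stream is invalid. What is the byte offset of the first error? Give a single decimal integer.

Answer: 0

Derivation:
Byte[0]=BB: INVALID lead byte (not 0xxx/110x/1110/11110)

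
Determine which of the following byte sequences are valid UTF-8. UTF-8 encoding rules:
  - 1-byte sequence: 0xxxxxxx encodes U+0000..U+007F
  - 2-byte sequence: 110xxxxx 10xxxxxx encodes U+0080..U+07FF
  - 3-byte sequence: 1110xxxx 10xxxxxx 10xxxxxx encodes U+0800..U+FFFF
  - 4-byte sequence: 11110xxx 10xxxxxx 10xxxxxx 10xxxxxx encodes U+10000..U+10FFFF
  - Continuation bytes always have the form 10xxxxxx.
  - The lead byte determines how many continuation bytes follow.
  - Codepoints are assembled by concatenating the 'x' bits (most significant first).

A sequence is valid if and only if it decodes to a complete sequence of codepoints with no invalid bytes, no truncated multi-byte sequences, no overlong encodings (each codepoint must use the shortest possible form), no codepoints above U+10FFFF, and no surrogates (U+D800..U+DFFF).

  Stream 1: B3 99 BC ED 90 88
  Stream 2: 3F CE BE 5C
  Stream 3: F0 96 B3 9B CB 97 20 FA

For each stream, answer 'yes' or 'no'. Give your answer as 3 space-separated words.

Answer: no yes no

Derivation:
Stream 1: error at byte offset 0. INVALID
Stream 2: decodes cleanly. VALID
Stream 3: error at byte offset 7. INVALID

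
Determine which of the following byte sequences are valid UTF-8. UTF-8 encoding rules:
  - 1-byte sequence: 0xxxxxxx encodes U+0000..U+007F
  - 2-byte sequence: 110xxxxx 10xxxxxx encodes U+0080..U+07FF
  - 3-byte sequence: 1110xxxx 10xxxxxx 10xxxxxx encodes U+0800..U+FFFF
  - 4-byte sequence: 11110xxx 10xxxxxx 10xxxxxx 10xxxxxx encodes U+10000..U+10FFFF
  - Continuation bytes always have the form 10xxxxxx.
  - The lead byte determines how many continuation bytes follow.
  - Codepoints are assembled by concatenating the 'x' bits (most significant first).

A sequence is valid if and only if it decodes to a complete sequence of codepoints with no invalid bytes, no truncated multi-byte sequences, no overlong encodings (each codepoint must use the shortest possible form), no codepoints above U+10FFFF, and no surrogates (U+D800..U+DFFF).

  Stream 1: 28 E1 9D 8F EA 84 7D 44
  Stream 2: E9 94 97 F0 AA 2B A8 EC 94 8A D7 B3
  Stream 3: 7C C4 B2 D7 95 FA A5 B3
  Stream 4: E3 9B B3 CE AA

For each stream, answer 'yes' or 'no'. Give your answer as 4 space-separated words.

Stream 1: error at byte offset 6. INVALID
Stream 2: error at byte offset 5. INVALID
Stream 3: error at byte offset 5. INVALID
Stream 4: decodes cleanly. VALID

Answer: no no no yes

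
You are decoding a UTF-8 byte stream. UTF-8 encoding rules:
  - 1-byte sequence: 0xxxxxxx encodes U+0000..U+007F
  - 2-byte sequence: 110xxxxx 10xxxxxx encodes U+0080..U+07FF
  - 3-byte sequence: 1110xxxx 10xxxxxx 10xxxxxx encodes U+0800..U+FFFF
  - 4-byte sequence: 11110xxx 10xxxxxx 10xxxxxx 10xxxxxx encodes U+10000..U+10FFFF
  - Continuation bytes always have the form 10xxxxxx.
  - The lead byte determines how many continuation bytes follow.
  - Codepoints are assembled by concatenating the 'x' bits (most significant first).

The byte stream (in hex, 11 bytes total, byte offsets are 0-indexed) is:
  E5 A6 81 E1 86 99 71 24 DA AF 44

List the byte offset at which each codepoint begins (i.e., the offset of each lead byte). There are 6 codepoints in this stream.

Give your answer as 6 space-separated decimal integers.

Answer: 0 3 6 7 8 10

Derivation:
Byte[0]=E5: 3-byte lead, need 2 cont bytes. acc=0x5
Byte[1]=A6: continuation. acc=(acc<<6)|0x26=0x166
Byte[2]=81: continuation. acc=(acc<<6)|0x01=0x5981
Completed: cp=U+5981 (starts at byte 0)
Byte[3]=E1: 3-byte lead, need 2 cont bytes. acc=0x1
Byte[4]=86: continuation. acc=(acc<<6)|0x06=0x46
Byte[5]=99: continuation. acc=(acc<<6)|0x19=0x1199
Completed: cp=U+1199 (starts at byte 3)
Byte[6]=71: 1-byte ASCII. cp=U+0071
Byte[7]=24: 1-byte ASCII. cp=U+0024
Byte[8]=DA: 2-byte lead, need 1 cont bytes. acc=0x1A
Byte[9]=AF: continuation. acc=(acc<<6)|0x2F=0x6AF
Completed: cp=U+06AF (starts at byte 8)
Byte[10]=44: 1-byte ASCII. cp=U+0044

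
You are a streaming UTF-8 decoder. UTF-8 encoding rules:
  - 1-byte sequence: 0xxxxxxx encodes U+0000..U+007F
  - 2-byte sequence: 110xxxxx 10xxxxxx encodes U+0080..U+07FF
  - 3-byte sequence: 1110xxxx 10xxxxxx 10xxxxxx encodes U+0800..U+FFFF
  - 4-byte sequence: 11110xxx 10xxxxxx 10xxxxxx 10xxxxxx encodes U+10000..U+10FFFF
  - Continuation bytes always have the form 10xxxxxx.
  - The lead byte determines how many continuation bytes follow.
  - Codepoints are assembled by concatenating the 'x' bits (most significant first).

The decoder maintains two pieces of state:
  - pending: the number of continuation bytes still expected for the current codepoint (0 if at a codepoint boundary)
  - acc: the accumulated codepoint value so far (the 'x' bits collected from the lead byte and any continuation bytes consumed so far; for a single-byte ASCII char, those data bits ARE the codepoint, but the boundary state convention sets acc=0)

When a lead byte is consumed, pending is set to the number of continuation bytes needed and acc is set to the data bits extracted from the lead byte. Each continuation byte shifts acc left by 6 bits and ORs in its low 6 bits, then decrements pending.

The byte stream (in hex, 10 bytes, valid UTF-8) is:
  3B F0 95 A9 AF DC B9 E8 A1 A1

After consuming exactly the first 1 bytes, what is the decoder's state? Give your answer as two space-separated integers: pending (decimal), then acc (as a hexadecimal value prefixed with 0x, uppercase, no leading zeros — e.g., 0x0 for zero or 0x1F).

Byte[0]=3B: 1-byte. pending=0, acc=0x0

Answer: 0 0x0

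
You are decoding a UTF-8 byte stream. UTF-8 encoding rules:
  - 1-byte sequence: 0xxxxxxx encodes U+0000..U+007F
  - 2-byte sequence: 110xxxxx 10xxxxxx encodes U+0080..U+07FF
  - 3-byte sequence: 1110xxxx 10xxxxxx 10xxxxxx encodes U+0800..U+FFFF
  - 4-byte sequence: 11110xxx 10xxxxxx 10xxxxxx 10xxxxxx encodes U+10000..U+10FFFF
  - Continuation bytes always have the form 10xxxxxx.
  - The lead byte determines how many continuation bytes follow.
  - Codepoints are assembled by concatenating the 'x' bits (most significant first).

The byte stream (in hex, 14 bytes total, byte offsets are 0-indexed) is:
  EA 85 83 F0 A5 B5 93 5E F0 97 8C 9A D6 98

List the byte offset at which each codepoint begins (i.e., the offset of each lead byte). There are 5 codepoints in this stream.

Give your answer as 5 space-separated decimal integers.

Answer: 0 3 7 8 12

Derivation:
Byte[0]=EA: 3-byte lead, need 2 cont bytes. acc=0xA
Byte[1]=85: continuation. acc=(acc<<6)|0x05=0x285
Byte[2]=83: continuation. acc=(acc<<6)|0x03=0xA143
Completed: cp=U+A143 (starts at byte 0)
Byte[3]=F0: 4-byte lead, need 3 cont bytes. acc=0x0
Byte[4]=A5: continuation. acc=(acc<<6)|0x25=0x25
Byte[5]=B5: continuation. acc=(acc<<6)|0x35=0x975
Byte[6]=93: continuation. acc=(acc<<6)|0x13=0x25D53
Completed: cp=U+25D53 (starts at byte 3)
Byte[7]=5E: 1-byte ASCII. cp=U+005E
Byte[8]=F0: 4-byte lead, need 3 cont bytes. acc=0x0
Byte[9]=97: continuation. acc=(acc<<6)|0x17=0x17
Byte[10]=8C: continuation. acc=(acc<<6)|0x0C=0x5CC
Byte[11]=9A: continuation. acc=(acc<<6)|0x1A=0x1731A
Completed: cp=U+1731A (starts at byte 8)
Byte[12]=D6: 2-byte lead, need 1 cont bytes. acc=0x16
Byte[13]=98: continuation. acc=(acc<<6)|0x18=0x598
Completed: cp=U+0598 (starts at byte 12)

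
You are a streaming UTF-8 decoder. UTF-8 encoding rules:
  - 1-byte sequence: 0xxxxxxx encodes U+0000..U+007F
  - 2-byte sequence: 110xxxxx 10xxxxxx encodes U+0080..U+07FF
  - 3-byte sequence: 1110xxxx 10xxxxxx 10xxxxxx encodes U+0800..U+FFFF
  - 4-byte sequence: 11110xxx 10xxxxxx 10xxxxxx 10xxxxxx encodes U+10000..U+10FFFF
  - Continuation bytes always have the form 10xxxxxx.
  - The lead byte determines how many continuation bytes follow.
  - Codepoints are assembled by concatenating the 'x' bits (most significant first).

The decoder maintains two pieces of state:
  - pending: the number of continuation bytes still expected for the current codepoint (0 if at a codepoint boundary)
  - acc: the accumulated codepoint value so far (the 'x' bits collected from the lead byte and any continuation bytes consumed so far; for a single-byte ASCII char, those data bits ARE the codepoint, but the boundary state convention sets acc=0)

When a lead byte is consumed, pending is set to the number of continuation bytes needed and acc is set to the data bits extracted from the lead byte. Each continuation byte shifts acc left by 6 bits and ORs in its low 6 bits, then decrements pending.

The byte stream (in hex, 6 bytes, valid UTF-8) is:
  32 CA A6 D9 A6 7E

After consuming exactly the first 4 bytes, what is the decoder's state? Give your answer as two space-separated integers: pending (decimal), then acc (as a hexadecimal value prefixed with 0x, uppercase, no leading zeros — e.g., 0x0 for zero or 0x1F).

Answer: 1 0x19

Derivation:
Byte[0]=32: 1-byte. pending=0, acc=0x0
Byte[1]=CA: 2-byte lead. pending=1, acc=0xA
Byte[2]=A6: continuation. acc=(acc<<6)|0x26=0x2A6, pending=0
Byte[3]=D9: 2-byte lead. pending=1, acc=0x19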